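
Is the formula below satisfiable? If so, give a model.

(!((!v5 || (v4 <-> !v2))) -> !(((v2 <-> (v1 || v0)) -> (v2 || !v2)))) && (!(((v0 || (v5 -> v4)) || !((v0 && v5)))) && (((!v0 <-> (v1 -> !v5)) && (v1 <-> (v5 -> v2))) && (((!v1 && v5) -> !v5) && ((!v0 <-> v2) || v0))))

The conjunct !(((v0 || (v5 -> v4)) || !((v0 && v5)))) is unsatisfiable on its own:
  v0=F, v4=F, v5=F: evaluates to False.
  v0=F, v4=F, v5=T: evaluates to False.
  v0=F, v4=T, v5=F: evaluates to False.
  v0=F, v4=T, v5=T: evaluates to False.
  v0=T, v4=F, v5=F: evaluates to False.
  v0=T, v4=F, v5=T: evaluates to False.
  v0=T, v4=T, v5=F: evaluates to False.
  v0=T, v4=T, v5=T: evaluates to False.
So the whole conjunction is unsatisfiable.

The formula is unsatisfiable.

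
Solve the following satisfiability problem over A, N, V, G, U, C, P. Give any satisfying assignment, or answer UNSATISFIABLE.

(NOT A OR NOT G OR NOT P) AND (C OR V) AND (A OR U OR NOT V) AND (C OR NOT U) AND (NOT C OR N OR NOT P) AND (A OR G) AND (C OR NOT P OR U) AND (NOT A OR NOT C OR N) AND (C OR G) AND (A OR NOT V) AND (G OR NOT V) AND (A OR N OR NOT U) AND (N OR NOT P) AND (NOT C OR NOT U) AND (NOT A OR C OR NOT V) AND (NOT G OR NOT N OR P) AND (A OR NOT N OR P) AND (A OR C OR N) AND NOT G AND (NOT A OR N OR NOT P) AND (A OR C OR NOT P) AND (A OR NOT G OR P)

Unit clause (NOT G) forces G = False.
In (A OR G) only A is left, so A = True.
In (C OR G) only C is left, so C = True.
In (G OR NOT V) only NOT V is left, so V = False.
In (NOT C OR NOT U) only NOT U is left, so U = False.
In (NOT A OR NOT C OR N) only N is left, so N = True.
Set P = True.
All clauses satisfied.

A = True, N = True, V = False, G = False, U = False, C = True, P = True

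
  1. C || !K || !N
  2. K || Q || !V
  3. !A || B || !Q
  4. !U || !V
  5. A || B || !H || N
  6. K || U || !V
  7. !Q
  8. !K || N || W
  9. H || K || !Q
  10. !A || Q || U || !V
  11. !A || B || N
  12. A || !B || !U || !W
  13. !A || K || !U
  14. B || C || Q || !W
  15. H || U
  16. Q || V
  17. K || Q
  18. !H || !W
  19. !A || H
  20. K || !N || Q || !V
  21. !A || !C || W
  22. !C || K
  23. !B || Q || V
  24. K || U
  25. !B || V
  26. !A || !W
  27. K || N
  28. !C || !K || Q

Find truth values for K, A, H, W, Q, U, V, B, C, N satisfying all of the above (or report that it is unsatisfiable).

Unsatisfiable

Case Q = True:
  Clause (!Q) is falsified — contradiction.
Case Q = False:
  (Q || V) forces V = True.
  (K || Q || !V) forces K = True.
  (!U || !V) forces U = False.
  (!A || Q || U || !V) forces A = False.
  (H || U) forces H = True.
  (!H || !W) forces W = False.
  (!K || N || W) forces N = True.
  (C || !K || !N) forces C = True.
  Clause (!C || !K || Q) is falsified — contradiction.
Both cases fail, so the formula is unsatisfiable.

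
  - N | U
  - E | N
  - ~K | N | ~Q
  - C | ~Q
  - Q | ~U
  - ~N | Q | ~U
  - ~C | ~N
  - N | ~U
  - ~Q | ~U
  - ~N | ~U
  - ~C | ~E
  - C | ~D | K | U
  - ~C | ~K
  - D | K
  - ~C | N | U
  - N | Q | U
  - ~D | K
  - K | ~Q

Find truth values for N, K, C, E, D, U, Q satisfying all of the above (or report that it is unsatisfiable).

Try N = False:
  (N | U) forces U = True.
  clause (N | ~U) is falsified — backtrack.
So N = True.
  then (~C | ~N) forces C = False.
  then (~N | ~U) forces U = False.
  then (C | ~Q) forces Q = False.
Set K = True.
Set E = True.
Set D = True.
All clauses satisfied.

N = True; K = True; C = False; E = True; D = True; U = False; Q = False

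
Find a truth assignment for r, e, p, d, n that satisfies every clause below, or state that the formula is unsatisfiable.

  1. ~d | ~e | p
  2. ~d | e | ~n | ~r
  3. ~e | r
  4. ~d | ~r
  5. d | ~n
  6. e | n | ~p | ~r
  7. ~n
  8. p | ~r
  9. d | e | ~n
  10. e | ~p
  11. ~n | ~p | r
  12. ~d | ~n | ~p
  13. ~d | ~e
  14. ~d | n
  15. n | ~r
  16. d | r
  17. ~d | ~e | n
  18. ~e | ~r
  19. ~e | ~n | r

Case n = True:
  Clause (~n) is falsified — contradiction.
Case n = False:
  (~d | n) forces d = False.
  (n | ~r) forces r = False.
  Clause (d | r) is falsified — contradiction.
Both cases fail, so the formula is unsatisfiable.

The formula is unsatisfiable.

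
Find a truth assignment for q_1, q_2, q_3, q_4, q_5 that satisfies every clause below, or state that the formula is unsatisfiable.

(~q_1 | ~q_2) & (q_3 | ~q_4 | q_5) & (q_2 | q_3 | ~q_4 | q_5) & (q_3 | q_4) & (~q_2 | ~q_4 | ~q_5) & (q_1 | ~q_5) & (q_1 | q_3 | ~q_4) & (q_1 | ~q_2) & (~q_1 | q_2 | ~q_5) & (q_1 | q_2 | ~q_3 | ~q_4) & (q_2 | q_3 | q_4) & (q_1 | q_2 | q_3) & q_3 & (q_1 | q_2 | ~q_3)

Unit clause (q_3) forces q_3 = True.
Try q_1 = False:
  (q_1 | ~q_5) forces q_5 = False.
  (q_1 | ~q_2) forces q_2 = False.
  clause (q_1 | q_2 | ~q_3) is falsified — backtrack.
So q_1 = True.
  then (~q_1 | ~q_2) forces q_2 = False.
  then (~q_1 | q_2 | ~q_5) forces q_5 = False.
Set q_4 = True.
All clauses satisfied.

q_1 = True, q_2 = False, q_3 = True, q_4 = True, q_5 = False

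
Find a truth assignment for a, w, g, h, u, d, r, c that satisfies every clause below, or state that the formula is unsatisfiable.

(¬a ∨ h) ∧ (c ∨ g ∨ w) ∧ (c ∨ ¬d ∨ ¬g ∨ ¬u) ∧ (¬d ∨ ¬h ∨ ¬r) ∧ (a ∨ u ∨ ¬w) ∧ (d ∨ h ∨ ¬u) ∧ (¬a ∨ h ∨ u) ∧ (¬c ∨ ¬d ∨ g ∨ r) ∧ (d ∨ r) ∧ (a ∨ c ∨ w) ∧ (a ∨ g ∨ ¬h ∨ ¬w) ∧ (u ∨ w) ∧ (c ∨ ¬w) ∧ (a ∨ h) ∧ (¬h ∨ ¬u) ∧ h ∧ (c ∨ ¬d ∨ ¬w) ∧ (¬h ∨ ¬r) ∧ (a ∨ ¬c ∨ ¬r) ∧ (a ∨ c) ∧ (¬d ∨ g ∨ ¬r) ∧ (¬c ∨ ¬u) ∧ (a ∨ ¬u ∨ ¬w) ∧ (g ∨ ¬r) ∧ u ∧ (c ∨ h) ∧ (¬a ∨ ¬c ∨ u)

Case h = True:
  (¬h ∨ ¬u) forces u = False.
  Clause (u) is falsified — contradiction.
Case h = False:
  Clause (h) is falsified — contradiction.
Both cases fail, so the formula is unsatisfiable.

Unsatisfiable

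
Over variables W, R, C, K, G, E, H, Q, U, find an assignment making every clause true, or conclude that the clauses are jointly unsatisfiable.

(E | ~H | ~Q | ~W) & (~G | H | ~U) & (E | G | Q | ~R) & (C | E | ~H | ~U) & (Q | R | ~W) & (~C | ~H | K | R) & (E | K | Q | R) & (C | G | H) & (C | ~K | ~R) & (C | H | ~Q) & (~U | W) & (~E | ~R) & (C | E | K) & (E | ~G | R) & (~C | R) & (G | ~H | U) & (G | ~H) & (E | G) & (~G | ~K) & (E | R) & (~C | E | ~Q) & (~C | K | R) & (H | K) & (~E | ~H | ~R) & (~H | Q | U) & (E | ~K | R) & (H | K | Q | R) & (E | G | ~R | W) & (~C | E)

W: True, R: False, C: False, K: False, G: True, E: True, H: True, Q: True, U: False

Set W = True.
Try R = True:
  (~E | ~R) forces E = False.
  (E | G) forces G = True.
  (~G | ~K) forces K = False.
  (C | E | K) forces C = True.
  clause (~C | E) is falsified — backtrack.
So R = False.
  then (Q | R | ~W) forces Q = True.
  then (~C | R) forces C = False.
  then (E | R) forces E = True.
  then (C | H | ~Q) forces H = True.
  then (G | ~H) forces G = True.
  then (~G | ~K) forces K = False.
Set U = False.
All clauses satisfied.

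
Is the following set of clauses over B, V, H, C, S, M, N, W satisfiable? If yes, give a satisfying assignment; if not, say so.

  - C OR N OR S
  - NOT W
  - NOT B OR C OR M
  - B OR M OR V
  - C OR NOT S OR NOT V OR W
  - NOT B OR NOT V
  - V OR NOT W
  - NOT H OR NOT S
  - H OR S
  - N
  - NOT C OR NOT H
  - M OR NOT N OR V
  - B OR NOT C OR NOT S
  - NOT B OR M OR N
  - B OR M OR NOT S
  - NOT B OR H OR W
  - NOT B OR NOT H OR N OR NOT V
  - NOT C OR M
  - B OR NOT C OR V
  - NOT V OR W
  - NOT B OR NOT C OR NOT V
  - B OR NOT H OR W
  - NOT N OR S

B = False, V = False, H = False, C = False, S = True, M = True, N = True, W = False

Unit clause (NOT W) forces W = False.
Unit clause (N) forces N = True.
In (NOT V OR W) only NOT V is left, so V = False.
In (NOT N OR S) only S is left, so S = True.
In (NOT H OR NOT S) only NOT H is left, so H = False.
In (M OR NOT N OR V) only M is left, so M = True.
In (NOT B OR H OR W) only NOT B is left, so B = False.
In (B OR NOT C OR V) only NOT C is left, so C = False.
All clauses satisfied.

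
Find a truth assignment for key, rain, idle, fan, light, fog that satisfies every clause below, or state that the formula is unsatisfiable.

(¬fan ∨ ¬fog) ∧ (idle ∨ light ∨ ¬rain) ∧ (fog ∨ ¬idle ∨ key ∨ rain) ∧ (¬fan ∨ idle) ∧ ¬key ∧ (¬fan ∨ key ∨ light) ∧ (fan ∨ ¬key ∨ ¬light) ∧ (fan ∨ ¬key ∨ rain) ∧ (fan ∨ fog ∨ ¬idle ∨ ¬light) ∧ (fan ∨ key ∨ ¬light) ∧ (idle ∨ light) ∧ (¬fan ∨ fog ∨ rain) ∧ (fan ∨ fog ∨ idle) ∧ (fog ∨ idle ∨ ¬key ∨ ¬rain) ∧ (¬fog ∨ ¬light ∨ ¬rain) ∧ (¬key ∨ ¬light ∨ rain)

key: False, rain: True, idle: True, fan: False, light: False, fog: False

Unit clause (¬key) forces key = False.
Set rain = True.
Try idle = False:
  (idle ∨ light ∨ ¬rain) forces light = True.
  (¬fan ∨ idle) forces fan = False.
  clause (fan ∨ key ∨ ¬light) is falsified — backtrack.
So idle = True.
Set fan = False.
  then (fan ∨ key ∨ ¬light) forces light = False.
Set fog = False.
All clauses satisfied.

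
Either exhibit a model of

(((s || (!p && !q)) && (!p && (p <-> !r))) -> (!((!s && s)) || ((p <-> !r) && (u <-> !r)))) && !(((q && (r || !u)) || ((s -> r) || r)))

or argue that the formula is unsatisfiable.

r: False, s: True, q: False, u: False, p: False

  ((s || (!p && !q)) && (!p && (p <-> !r))) -> (!((!s && s)) || ((p <-> !r) && (u <-> !r))) = True
    (s || (!p && !q)) && (!p && (p <-> !r)) = False
      s || (!p && !q) = True
        !p && !q = True
          !p = True
          !q = True
      !p && (p <-> !r) = False
        !p = True
        p <-> !r = False
          !r = True
    !((!s && s)) || ((p <-> !r) && (u <-> !r)) = True
      !((!s && s)) = True
        !s && s = False
          !s = False
      (p <-> !r) && (u <-> !r) = False
        p <-> !r = False
          !r = True
        u <-> !r = False
          !r = True
  !(((q && (r || !u)) || ((s -> r) || r))) = True
    (q && (r || !u)) || ((s -> r) || r) = False
      q && (r || !u) = False
        r || !u = True
          !u = True
      (s -> r) || r = False
        s -> r = False
Both conjuncts True, so the formula holds.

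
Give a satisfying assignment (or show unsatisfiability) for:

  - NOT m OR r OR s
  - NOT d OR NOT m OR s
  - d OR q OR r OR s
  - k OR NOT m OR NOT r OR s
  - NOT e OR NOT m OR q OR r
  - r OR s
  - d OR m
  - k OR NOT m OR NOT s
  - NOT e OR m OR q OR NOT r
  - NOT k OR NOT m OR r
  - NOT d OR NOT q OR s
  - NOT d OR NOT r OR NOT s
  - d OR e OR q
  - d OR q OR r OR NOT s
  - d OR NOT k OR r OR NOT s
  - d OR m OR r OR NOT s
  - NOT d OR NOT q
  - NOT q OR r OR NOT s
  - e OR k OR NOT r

s=T, r=T, q=T, d=F, e=T, k=T, m=T

Set s = True.
Set r = True.
  then (NOT d OR NOT r OR NOT s) forces d = False.
  then (d OR m) forces m = True.
  then (k OR NOT m OR NOT s) forces k = True.
Set q = True.
Set e = True.
All clauses satisfied.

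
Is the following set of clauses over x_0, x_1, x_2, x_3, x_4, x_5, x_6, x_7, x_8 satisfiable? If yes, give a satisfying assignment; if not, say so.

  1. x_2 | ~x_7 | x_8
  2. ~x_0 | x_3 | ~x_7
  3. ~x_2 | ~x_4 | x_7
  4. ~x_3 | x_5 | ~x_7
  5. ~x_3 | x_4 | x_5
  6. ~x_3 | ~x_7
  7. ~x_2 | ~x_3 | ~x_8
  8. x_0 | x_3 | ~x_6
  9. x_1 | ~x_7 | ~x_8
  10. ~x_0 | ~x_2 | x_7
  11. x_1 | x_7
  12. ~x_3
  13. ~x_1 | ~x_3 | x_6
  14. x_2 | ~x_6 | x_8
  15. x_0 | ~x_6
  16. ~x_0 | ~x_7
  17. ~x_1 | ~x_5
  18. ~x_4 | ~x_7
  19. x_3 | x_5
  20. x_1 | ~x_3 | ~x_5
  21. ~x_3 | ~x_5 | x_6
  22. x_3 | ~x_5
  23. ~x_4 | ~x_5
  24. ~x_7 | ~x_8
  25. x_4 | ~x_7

Unsatisfiable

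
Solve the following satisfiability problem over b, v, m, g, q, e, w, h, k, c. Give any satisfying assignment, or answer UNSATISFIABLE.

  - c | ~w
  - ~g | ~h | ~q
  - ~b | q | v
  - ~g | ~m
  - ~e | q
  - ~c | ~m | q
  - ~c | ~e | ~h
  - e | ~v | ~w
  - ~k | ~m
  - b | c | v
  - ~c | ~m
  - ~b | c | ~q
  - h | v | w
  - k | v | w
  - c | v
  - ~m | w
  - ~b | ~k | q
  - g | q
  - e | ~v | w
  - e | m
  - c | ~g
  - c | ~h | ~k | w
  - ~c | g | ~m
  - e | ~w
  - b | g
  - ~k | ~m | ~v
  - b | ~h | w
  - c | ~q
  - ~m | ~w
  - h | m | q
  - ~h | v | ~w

Set b = True.
Set v = False.
  then (~b | q | v) forces q = True.
  then (~b | c | ~q) forces c = True.
  then (~c | ~m) forces m = False.
  then (e | m) forces e = True.
  then (~c | ~e | ~h) forces h = False.
  then (h | v | w) forces w = True.
Set g = False.
Set k = False.
All clauses satisfied.

b=T, v=F, m=F, g=F, q=T, e=T, w=T, h=F, k=F, c=T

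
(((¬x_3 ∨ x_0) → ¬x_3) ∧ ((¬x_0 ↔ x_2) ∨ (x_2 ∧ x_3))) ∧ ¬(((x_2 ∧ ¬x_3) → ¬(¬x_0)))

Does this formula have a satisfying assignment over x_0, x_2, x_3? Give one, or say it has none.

x_0 = False; x_2 = True; x_3 = False

  ((¬x_3 ∨ x_0) → ¬x_3) ∧ ((¬x_0 ↔ x_2) ∨ (x_2 ∧ x_3)) = True
    (¬x_3 ∨ x_0) → ¬x_3 = True
      ¬x_3 ∨ x_0 = True
        ¬x_3 = True
      ¬x_3 = True
    (¬x_0 ↔ x_2) ∨ (x_2 ∧ x_3) = True
      ¬x_0 ↔ x_2 = True
        ¬x_0 = True
      x_2 ∧ x_3 = False
  ¬(((x_2 ∧ ¬x_3) → ¬(¬x_0))) = True
    (x_2 ∧ ¬x_3) → ¬(¬x_0) = False
      x_2 ∧ ¬x_3 = True
        ¬x_3 = True
      ¬(¬x_0) = False
        ¬x_0 = True
Both conjuncts True, so the formula holds.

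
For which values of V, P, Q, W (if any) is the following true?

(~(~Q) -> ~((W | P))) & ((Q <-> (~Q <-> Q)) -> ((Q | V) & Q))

V=T, P=F, Q=T, W=F

  ~(~Q) -> ~((W | P)) = True
    ~(~Q) = True
      ~Q = False
    ~((W | P)) = True
      W | P = False
  (Q <-> (~Q <-> Q)) -> ((Q | V) & Q) = True
    Q <-> (~Q <-> Q) = False
      ~Q <-> Q = False
        ~Q = False
    (Q | V) & Q = True
      Q | V = True
Both conjuncts True, so the formula holds.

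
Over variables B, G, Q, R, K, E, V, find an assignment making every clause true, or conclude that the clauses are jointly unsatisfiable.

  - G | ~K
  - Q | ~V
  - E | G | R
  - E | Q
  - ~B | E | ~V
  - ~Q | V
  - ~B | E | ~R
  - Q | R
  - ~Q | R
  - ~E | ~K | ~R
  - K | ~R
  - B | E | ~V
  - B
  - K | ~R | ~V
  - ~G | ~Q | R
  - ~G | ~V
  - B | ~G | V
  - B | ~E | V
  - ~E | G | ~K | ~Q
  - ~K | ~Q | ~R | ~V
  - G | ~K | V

UNSATISFIABLE

Case R = True:
  (K | ~R) forces K = True.
  (G | ~K) forces G = True.
  (~E | ~K | ~R) forces E = False.
  (E | Q) forces Q = True.
  (~Q | V) forces V = True.
  Clause (~G | ~V) is falsified — contradiction.
Case R = False:
  (Q | R) forces Q = True.
  Clause (~Q | R) is falsified — contradiction.
Both cases fail, so the formula is unsatisfiable.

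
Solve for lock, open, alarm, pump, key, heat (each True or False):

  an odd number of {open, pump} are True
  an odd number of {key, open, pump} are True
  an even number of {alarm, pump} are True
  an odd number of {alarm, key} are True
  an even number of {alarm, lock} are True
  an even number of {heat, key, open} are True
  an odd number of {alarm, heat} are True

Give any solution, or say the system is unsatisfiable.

lock: True; open: False; alarm: True; pump: True; key: False; heat: False

{open, pump}: 1 true → odd ✓
{key, open, pump}: 1 true → odd ✓
{alarm, pump}: 2 true → even ✓
{alarm, key}: 1 true → odd ✓
{alarm, lock}: 2 true → even ✓
{heat, key, open}: 0 true → even ✓
{alarm, heat}: 1 true → odd ✓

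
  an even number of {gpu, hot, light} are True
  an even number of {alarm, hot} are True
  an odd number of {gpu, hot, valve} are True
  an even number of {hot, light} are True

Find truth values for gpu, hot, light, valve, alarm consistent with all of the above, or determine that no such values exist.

gpu = False, hot = True, light = True, valve = False, alarm = True

{gpu, hot, light}: 2 true → even ✓
{alarm, hot}: 2 true → even ✓
{gpu, hot, valve}: 1 true → odd ✓
{hot, light}: 2 true → even ✓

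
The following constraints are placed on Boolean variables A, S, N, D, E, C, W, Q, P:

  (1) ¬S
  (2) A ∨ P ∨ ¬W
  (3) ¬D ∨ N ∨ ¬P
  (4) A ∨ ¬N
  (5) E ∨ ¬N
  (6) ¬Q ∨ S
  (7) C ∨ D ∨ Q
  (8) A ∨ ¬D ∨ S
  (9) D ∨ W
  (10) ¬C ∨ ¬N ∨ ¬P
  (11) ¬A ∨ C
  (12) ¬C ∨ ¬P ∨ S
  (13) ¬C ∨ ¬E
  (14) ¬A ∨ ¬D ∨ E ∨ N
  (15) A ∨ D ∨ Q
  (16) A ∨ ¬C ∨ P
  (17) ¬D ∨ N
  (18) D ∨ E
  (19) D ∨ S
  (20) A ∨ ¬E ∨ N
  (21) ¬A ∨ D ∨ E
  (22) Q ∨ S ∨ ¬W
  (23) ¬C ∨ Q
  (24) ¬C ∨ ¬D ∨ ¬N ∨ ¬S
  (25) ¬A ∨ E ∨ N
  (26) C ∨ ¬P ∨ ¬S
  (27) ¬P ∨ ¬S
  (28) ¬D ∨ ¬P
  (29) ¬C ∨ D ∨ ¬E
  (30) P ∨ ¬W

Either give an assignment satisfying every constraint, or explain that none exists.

Unsatisfiable — no assignment works.

Case S = True:
  Clause (¬S) is falsified — contradiction.
Case S = False:
  (¬Q ∨ S) forces Q = False.
  (D ∨ S) forces D = True.
  (A ∨ ¬D ∨ S) forces A = True.
  (¬A ∨ C) forces C = True.
  Clause (¬C ∨ Q) is falsified — contradiction.
Both cases fail, so the formula is unsatisfiable.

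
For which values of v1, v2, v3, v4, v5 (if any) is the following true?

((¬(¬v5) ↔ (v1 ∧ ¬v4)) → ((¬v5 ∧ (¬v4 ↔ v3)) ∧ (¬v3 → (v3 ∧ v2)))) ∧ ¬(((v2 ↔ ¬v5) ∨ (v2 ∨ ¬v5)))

The conjunct ¬(((v2 ↔ ¬v5) ∨ (v2 ∨ ¬v5))) is unsatisfiable on its own:
  v2=F, v5=F: evaluates to False.
  v2=F, v5=T: evaluates to False.
  v2=T, v5=F: evaluates to False.
  v2=T, v5=T: evaluates to False.
So the whole conjunction is unsatisfiable.

Unsatisfiable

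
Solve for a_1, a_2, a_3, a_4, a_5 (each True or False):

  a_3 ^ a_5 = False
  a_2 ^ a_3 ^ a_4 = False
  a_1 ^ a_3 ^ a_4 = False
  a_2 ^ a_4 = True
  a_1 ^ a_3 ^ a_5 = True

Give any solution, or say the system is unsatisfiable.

a_1 = True, a_2 = True, a_3 = True, a_4 = False, a_5 = True

a_3 ^ a_5 = T ^ T = False ✓
a_2 ^ a_3 ^ a_4 = T ^ T ^ F = False ✓
a_1 ^ a_3 ^ a_4 = T ^ T ^ F = False ✓
a_2 ^ a_4 = T ^ F = True ✓
a_1 ^ a_3 ^ a_5 = T ^ T ^ T = True ✓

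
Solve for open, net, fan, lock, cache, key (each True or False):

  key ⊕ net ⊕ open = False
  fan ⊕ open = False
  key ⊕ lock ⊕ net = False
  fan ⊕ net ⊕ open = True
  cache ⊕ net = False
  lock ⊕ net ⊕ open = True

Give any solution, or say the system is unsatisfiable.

open = True, net = True, fan = True, lock = True, cache = True, key = False

key ⊕ net ⊕ open = F ⊕ T ⊕ T = False ✓
fan ⊕ open = T ⊕ T = False ✓
key ⊕ lock ⊕ net = F ⊕ T ⊕ T = False ✓
fan ⊕ net ⊕ open = T ⊕ T ⊕ T = True ✓
cache ⊕ net = T ⊕ T = False ✓
lock ⊕ net ⊕ open = T ⊕ T ⊕ T = True ✓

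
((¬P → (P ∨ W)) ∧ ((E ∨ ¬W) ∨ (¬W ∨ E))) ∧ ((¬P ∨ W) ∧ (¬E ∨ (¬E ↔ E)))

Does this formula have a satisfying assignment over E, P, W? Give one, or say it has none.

The formula is unsatisfiable.

Case E = True: the conjunct ¬E ∨ (¬E ↔ E) becomes ¬True ∨ (False ↔ True) = False.
Case E = False: the formula simplifies to ((¬P → (P ∨ W)) ∧ (¬W ∨ ¬W)) ∧ (¬P ∨ W).
  W = True: the conjunct ¬W ∨ ¬W becomes ¬True ∨ ¬True = False.
  W = False: simplifies to (¬P → P) ∧ ¬P.
    P = True: the conjunct ¬P is False.
    P = False: the conjunct ¬P → P becomes ¬False → False = False.
Both cases fail — unsatisfiable.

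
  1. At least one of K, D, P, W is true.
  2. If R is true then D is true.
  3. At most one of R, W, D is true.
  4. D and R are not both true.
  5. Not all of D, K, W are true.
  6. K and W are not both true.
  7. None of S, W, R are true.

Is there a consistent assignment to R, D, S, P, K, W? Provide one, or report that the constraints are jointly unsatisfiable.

R: False, D: False, S: False, P: False, K: True, W: False

  (1) {K, D, P, W}: 1 true — at least one ✓
  (2) R=F ⇒ D: vacuous ✓
  (3) {R, W, D}: 0 true — at most one ✓
  (4) D=F, R=F — not both ✓
  (5) {D, K, W}: 1/3 true — not all ✓
  (6) K=T, W=F — not both ✓
  (7) {S, W, R}: 0 true — none ✓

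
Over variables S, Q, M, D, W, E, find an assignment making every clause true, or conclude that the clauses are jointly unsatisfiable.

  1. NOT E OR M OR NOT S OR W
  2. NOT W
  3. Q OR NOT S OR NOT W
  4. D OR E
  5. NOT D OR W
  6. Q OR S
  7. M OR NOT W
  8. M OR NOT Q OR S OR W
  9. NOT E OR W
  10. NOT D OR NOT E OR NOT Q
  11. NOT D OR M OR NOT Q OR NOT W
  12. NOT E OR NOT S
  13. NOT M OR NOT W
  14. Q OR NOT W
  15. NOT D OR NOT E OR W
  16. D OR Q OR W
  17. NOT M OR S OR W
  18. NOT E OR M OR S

Case W = True:
  Clause (NOT W) is falsified — contradiction.
Case W = False:
  (NOT D OR W) forces D = False.
  (D OR E) forces E = True.
  Clause (NOT E OR W) is falsified — contradiction.
Both cases fail, so the formula is unsatisfiable.

The formula is unsatisfiable.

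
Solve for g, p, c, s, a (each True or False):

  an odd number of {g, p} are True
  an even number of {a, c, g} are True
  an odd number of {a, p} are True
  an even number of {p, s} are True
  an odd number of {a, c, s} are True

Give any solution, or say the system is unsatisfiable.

g = False; p = True; c = False; s = True; a = False

{g, p}: 1 true → odd ✓
{a, c, g}: 0 true → even ✓
{a, p}: 1 true → odd ✓
{p, s}: 2 true → even ✓
{a, c, s}: 1 true → odd ✓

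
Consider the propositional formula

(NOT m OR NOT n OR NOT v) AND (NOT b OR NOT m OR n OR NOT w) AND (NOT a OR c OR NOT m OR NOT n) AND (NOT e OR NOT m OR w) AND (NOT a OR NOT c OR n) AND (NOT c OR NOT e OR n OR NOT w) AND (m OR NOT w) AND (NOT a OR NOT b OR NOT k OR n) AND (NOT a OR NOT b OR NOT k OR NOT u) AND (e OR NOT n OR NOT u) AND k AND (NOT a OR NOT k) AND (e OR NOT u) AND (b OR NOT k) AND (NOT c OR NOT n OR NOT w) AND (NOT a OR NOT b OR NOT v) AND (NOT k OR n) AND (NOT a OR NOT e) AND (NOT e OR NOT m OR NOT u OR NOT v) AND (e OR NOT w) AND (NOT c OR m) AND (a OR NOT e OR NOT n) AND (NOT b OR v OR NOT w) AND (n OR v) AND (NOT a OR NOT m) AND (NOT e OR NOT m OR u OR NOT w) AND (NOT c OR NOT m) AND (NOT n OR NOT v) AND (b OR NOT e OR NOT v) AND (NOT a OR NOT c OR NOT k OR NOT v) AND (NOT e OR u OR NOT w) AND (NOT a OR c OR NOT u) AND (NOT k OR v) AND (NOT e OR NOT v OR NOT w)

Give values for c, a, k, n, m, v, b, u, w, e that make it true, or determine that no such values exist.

Unsatisfiable — no assignment works.

Case v = True:
  (k) forces k = True.
  (NOT a OR NOT k) forces a = False.
  (b OR NOT k) forces b = True.
  (NOT k OR n) forces n = True.
  Clause (NOT n OR NOT v) is falsified — contradiction.
Case v = False:
  (k) forces k = True.
  Clause (NOT k OR v) is falsified — contradiction.
Both cases fail, so the formula is unsatisfiable.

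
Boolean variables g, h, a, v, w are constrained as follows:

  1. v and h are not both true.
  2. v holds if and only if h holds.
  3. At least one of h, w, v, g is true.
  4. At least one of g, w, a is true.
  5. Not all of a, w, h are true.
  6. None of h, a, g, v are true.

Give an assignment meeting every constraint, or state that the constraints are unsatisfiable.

g=F, h=F, a=F, v=F, w=T

  (1) v=F, h=F — not both ✓
  (2) v=F, h=F — same ✓
  (3) {h, w, v, g}: 1 true — at least one ✓
  (4) {g, w, a}: 1 true — at least one ✓
  (5) {a, w, h}: 1/3 true — not all ✓
  (6) {h, a, g, v}: 0 true — none ✓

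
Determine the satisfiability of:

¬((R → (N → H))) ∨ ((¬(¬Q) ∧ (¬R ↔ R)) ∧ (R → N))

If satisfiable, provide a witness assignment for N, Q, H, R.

N=T, Q=T, H=F, R=T

  ¬((R → (N → H))) ∨ ((¬(¬Q) ∧ (¬R ↔ R)) ∧ (R → N)) = True
    ¬((R → (N → H))) = True
      R → (N → H) = False
        N → H = False
    (¬(¬Q) ∧ (¬R ↔ R)) ∧ (R → N) = False
      ¬(¬Q) ∧ (¬R ↔ R) = False
        ¬(¬Q) = True
          ¬Q = False
        ¬R ↔ R = False
          ¬R = False
      R → N = True
The formula evaluates to True.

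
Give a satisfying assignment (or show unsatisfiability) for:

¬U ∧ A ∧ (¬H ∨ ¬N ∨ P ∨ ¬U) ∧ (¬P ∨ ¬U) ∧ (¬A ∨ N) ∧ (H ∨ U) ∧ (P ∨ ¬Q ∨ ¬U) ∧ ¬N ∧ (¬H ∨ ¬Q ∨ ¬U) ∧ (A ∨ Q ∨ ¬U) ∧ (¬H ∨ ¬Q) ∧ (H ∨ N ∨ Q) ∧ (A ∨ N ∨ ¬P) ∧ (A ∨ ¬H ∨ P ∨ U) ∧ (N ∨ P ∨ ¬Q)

Unsatisfiable — no assignment works.

Case A = True:
  (¬U) forces U = False.
  (¬A ∨ N) forces N = True.
  Clause (¬N) is falsified — contradiction.
Case A = False:
  Clause (A) is falsified — contradiction.
Both cases fail, so the formula is unsatisfiable.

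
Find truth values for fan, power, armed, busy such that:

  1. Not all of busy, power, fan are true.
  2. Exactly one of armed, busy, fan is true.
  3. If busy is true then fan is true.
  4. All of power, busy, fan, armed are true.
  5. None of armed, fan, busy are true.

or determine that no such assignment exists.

Unsatisfiable

Case fan = True:
  Constraint (5) is violated (fan=T) — contradiction.
Case fan = False:
  Constraint (4) is violated (fan=F) — contradiction.
Both cases fail — unsatisfiable.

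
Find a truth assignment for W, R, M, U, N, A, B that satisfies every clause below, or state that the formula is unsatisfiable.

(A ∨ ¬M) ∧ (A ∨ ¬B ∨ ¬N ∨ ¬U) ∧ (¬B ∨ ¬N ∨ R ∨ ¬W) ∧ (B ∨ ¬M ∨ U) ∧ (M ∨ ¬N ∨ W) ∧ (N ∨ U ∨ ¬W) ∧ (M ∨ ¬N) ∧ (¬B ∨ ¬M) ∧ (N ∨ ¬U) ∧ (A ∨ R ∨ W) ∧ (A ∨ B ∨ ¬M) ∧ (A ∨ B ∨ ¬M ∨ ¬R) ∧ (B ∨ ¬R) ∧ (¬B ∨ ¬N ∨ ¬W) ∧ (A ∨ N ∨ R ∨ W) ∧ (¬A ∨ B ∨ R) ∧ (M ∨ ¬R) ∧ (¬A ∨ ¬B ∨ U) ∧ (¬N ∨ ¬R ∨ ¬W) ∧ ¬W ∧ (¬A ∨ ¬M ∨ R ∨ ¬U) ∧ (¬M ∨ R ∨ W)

Unsatisfiable

Case R = True:
  (B ∨ ¬R) forces B = True.
  (¬B ∨ ¬M) forces M = False.
  Clause (M ∨ ¬R) is falsified — contradiction.
Case R = False:
  (¬W) forces W = False.
  (A ∨ R ∨ W) forces A = True.
  (¬A ∨ B ∨ R) forces B = True.
  (¬B ∨ ¬M) forces M = False.
  (M ∨ ¬N ∨ W) forces N = False.
  (N ∨ ¬U) forces U = False.
  Clause (¬A ∨ ¬B ∨ U) is falsified — contradiction.
Both cases fail, so the formula is unsatisfiable.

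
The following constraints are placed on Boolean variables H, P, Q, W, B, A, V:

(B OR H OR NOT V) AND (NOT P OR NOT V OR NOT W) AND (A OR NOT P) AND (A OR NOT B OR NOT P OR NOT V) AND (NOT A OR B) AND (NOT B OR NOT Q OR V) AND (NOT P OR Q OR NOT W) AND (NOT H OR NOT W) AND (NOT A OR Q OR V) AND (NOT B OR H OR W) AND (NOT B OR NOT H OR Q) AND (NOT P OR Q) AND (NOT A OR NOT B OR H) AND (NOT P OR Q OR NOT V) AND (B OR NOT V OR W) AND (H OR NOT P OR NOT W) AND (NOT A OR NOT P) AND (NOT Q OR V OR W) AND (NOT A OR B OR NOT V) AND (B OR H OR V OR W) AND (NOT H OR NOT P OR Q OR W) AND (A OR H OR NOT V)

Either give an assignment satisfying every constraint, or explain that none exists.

H=T, P=F, Q=T, W=F, B=T, A=T, V=T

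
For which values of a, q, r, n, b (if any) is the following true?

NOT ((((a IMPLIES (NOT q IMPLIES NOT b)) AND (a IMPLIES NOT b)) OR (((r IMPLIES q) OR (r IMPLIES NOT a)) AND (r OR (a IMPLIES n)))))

a: True, q: False, r: False, n: False, b: True

  NOT ((((a IMPLIES (NOT q IMPLIES NOT b)) AND (a IMPLIES NOT b)) OR (((r IMPLIES q) OR (r IMPLIES NOT a)) AND (r OR (a IMPLIES n))))) = True
    ((a IMPLIES (NOT q IMPLIES NOT b)) AND (a IMPLIES NOT b)) OR (((r IMPLIES q) OR (r IMPLIES NOT a)) AND (r OR (a IMPLIES n))) = False
      (a IMPLIES (NOT q IMPLIES NOT b)) AND (a IMPLIES NOT b) = False
        a IMPLIES (NOT q IMPLIES NOT b) = False
          NOT q IMPLIES NOT b = False
            NOT q = True
            NOT b = False
        a IMPLIES NOT b = False
          NOT b = False
      ((r IMPLIES q) OR (r IMPLIES NOT a)) AND (r OR (a IMPLIES n)) = False
        (r IMPLIES q) OR (r IMPLIES NOT a) = True
          r IMPLIES q = True
          r IMPLIES NOT a = True
            NOT a = False
        r OR (a IMPLIES n) = False
          a IMPLIES n = False
The formula evaluates to True.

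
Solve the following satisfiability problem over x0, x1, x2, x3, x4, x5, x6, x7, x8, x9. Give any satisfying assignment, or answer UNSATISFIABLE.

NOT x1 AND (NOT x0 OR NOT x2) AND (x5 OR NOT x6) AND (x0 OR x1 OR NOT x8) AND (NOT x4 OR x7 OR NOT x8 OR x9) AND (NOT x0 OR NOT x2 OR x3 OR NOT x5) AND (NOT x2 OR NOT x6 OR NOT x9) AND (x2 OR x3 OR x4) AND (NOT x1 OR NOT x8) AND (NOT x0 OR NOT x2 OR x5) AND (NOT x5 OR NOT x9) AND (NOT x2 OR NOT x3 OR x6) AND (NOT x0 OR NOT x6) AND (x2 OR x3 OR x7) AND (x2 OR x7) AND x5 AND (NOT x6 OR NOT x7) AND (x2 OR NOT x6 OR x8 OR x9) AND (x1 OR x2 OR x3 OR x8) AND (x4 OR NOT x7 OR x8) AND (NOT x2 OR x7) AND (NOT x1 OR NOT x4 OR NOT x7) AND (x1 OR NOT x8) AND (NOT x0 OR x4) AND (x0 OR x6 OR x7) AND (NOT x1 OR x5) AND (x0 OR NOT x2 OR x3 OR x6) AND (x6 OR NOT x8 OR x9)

x0=F, x1=F, x2=F, x3=T, x4=T, x5=T, x6=F, x7=T, x8=F, x9=F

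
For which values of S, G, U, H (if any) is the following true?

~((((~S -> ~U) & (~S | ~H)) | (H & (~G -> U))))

S = True, G = False, U = False, H = True

  ~((((~S -> ~U) & (~S | ~H)) | (H & (~G -> U)))) = True
    ((~S -> ~U) & (~S | ~H)) | (H & (~G -> U)) = False
      (~S -> ~U) & (~S | ~H) = False
        ~S -> ~U = True
          ~S = False
          ~U = True
        ~S | ~H = False
          ~S = False
          ~H = False
      H & (~G -> U) = False
        ~G -> U = False
          ~G = True
The formula evaluates to True.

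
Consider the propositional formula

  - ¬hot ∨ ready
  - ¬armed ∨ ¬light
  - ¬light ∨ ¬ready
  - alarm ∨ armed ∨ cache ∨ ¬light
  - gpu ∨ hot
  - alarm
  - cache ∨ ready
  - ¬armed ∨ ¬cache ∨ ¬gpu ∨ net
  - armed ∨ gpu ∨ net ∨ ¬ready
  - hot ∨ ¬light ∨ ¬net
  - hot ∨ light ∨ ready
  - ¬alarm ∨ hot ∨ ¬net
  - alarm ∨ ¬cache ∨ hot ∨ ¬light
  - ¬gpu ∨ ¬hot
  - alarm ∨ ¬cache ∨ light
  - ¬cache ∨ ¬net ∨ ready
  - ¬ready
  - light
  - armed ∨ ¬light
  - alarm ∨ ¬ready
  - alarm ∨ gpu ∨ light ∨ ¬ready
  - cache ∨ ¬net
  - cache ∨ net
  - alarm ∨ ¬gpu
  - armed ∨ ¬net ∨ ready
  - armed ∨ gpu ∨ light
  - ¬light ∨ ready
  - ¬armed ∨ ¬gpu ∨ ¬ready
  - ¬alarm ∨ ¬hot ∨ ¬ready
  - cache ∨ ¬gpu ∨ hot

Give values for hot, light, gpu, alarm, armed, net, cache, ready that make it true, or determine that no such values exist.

UNSATISFIABLE

Case light = True:
  (¬armed ∨ ¬light) forces armed = False.
  Clause (armed ∨ ¬light) is falsified — contradiction.
Case light = False:
  Clause (light) is falsified — contradiction.
Both cases fail, so the formula is unsatisfiable.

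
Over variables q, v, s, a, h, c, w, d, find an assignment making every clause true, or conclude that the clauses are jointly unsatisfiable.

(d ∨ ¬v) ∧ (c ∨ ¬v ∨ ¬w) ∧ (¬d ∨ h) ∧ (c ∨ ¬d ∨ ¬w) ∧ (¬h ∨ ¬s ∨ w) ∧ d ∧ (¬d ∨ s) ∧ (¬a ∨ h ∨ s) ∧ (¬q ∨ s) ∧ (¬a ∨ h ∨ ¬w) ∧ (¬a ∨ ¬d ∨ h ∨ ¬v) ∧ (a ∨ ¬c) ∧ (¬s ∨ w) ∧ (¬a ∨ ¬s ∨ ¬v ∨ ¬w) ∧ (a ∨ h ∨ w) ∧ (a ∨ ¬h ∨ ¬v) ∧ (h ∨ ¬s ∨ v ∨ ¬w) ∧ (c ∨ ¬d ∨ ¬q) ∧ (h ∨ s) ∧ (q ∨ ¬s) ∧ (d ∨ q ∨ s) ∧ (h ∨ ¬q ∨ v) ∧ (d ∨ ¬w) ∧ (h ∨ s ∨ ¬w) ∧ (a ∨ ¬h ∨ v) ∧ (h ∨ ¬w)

q = True, v = False, s = True, a = True, h = True, c = True, w = True, d = True

Unit clause (d) forces d = True.
In (¬d ∨ s) only s is left, so s = True.
In (¬s ∨ w) only w is left, so w = True.
In (q ∨ ¬s) only q is left, so q = True.
In (h ∨ ¬w) only h is left, so h = True.
In (c ∨ ¬d ∨ ¬w) only c is left, so c = True.
In (a ∨ ¬c) only a is left, so a = True.
In (¬a ∨ ¬s ∨ ¬v ∨ ¬w) only ¬v is left, so v = False.
All clauses satisfied.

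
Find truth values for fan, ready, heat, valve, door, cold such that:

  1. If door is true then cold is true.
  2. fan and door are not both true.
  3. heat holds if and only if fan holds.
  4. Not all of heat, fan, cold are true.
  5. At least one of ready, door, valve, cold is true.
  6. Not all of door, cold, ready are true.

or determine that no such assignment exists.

fan: False, ready: True, heat: False, valve: True, door: False, cold: True

  (1) door=F ⇒ cold: vacuous ✓
  (2) fan=F, door=F — not both ✓
  (3) heat=F, fan=F — same ✓
  (4) {heat, fan, cold}: 1/3 true — not all ✓
  (5) {ready, door, valve, cold}: 3 true — at least one ✓
  (6) {door, cold, ready}: 2/3 true — not all ✓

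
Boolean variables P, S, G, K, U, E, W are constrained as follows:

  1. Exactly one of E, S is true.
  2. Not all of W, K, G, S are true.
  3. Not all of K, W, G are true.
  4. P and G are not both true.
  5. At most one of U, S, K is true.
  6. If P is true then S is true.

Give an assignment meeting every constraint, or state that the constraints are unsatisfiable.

P: False; S: False; G: True; K: False; U: False; E: True; W: True

  (1) {E, S}: 1 true — exactly one ✓
  (2) {W, K, G, S}: 2/4 true — not all ✓
  (3) {K, W, G}: 2/3 true — not all ✓
  (4) P=F, G=T — not both ✓
  (5) {U, S, K}: 0 true — at most one ✓
  (6) P=F ⇒ S: vacuous ✓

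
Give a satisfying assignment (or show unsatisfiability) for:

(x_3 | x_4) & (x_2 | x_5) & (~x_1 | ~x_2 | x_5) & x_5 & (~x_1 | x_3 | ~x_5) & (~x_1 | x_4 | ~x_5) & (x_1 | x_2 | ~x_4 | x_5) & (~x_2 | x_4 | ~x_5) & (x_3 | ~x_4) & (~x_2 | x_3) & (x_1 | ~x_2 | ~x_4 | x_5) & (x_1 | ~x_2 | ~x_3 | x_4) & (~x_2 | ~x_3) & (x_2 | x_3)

x_1 = True, x_2 = False, x_3 = True, x_4 = True, x_5 = True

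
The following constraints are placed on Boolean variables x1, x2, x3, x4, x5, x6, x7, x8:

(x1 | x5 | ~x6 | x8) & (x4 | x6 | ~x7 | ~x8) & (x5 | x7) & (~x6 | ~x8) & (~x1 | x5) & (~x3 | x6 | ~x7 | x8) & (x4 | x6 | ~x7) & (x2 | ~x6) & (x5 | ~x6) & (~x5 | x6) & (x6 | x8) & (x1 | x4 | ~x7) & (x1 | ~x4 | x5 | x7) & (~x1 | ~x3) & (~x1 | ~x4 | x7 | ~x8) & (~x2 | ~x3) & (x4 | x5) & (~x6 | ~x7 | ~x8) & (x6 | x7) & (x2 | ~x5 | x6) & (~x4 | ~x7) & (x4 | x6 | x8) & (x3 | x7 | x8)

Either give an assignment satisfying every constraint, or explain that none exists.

x1=T, x2=T, x3=F, x4=F, x5=T, x6=T, x7=T, x8=F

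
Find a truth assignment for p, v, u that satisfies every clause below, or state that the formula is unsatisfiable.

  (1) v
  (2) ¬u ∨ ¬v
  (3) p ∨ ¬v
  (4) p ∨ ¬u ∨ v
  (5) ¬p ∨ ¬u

Unit clause (v) forces v = True.
In (¬u ∨ ¬v) only ¬u is left, so u = False.
In (p ∨ ¬v) only p is left, so p = True.
All clauses satisfied.

p=T; v=T; u=F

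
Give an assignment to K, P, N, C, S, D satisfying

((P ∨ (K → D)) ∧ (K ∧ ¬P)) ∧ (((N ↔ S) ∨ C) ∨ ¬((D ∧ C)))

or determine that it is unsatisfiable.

K=T, P=F, N=T, C=F, S=F, D=T

  (P ∨ (K → D)) ∧ (K ∧ ¬P) = True
    P ∨ (K → D) = True
      K → D = True
    K ∧ ¬P = True
      ¬P = True
  ((N ↔ S) ∨ C) ∨ ¬((D ∧ C)) = True
    (N ↔ S) ∨ C = False
      N ↔ S = False
    ¬((D ∧ C)) = True
      D ∧ C = False
Both conjuncts True, so the formula holds.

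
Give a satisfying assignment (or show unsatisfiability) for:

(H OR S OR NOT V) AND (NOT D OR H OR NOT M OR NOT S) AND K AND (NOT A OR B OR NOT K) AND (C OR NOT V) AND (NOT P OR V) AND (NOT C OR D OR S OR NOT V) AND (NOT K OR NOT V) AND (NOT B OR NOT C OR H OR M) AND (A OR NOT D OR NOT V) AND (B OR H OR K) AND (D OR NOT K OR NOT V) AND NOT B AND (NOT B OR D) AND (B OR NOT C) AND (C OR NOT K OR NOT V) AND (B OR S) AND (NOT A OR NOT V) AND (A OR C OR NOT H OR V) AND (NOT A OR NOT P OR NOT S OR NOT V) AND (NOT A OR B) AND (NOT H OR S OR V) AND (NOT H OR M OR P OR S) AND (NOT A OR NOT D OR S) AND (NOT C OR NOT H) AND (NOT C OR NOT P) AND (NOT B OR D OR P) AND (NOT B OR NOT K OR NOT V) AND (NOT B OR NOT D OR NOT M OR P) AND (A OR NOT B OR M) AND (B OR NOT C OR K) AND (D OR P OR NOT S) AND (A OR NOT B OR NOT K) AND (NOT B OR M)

Unit clause (K) forces K = True.
In (NOT K OR NOT V) only NOT V is left, so V = False.
Unit clause (NOT B) forces B = False.
In (B OR NOT C) only NOT C is left, so C = False.
In (B OR S) only S is left, so S = True.
In (NOT A OR B) only NOT A is left, so A = False.
In (NOT P OR V) only NOT P is left, so P = False.
In (A OR C OR NOT H OR V) only NOT H is left, so H = False.
In (D OR P OR NOT S) only D is left, so D = True.
In (NOT D OR H OR NOT M OR NOT S) only NOT M is left, so M = False.
All clauses satisfied.

P = False; C = False; B = False; K = True; M = False; S = True; V = False; H = False; A = False; D = True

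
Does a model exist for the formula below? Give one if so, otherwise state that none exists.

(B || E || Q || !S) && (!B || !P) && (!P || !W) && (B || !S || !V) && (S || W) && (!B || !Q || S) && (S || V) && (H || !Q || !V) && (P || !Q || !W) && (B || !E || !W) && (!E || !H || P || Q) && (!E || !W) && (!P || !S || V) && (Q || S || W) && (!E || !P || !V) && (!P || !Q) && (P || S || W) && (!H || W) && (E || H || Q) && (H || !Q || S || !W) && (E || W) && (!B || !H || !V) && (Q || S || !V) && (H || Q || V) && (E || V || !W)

Set P = False.
Set V = False.
  then (S || V) forces S = True.
Set B = False.
Try W = True:
  (P || !Q || !W) forces Q = False.
  (B || E || Q || !S) forces E = True.
  clause (B || !E || !W) is falsified — backtrack.
So W = False.
  then (!H || W) forces H = False.
  then (E || W) forces E = True.
  then (H || Q || V) forces Q = True.
All clauses satisfied.

P: False; V: False; B: False; W: False; Q: True; S: True; E: True; H: False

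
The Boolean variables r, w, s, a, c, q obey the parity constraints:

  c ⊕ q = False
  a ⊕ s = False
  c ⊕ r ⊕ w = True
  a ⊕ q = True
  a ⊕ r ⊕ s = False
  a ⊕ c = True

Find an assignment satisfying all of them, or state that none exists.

r = False, w = False, s = False, a = False, c = True, q = True

c ⊕ q = T ⊕ T = False ✓
a ⊕ s = F ⊕ F = False ✓
c ⊕ r ⊕ w = T ⊕ F ⊕ F = True ✓
a ⊕ q = F ⊕ T = True ✓
a ⊕ r ⊕ s = F ⊕ F ⊕ F = False ✓
a ⊕ c = F ⊕ T = True ✓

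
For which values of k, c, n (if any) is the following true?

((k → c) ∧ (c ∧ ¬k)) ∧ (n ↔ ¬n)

UNSATISFIABLE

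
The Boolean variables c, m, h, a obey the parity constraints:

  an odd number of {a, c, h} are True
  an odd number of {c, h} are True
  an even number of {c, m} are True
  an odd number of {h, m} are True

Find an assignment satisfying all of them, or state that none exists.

c = False, m = False, h = True, a = False

{a, c, h}: 1 true → odd ✓
{c, h}: 1 true → odd ✓
{c, m}: 0 true → even ✓
{h, m}: 1 true → odd ✓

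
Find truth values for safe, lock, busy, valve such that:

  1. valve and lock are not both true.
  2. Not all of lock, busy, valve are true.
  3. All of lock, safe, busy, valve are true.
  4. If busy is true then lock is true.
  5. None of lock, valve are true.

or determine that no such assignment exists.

Case lock = True:
  Constraint (5) is violated (lock=T) — contradiction.
Case lock = False:
  Constraint (3) is violated (lock=F) — contradiction.
Both cases fail — unsatisfiable.

Unsatisfiable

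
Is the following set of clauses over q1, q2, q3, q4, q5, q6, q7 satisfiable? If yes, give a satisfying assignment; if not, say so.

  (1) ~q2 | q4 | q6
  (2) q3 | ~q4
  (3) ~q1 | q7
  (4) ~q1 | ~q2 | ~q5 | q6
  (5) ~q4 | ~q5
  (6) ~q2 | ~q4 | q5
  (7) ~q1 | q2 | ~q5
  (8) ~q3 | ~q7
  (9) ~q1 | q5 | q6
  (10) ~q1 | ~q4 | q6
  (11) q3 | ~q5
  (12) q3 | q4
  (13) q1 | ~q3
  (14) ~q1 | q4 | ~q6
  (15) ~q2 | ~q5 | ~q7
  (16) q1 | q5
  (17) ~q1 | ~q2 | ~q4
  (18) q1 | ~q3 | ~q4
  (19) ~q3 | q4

Case q3 = True:
  (~q3 | ~q7) forces q7 = False.
  (~q1 | q7) forces q1 = False.
  Clause (q1 | ~q3) is falsified — contradiction.
Case q3 = False:
  (q3 | ~q4) forces q4 = False.
  Clause (q3 | q4) is falsified — contradiction.
Both cases fail, so the formula is unsatisfiable.

No satisfying assignment exists.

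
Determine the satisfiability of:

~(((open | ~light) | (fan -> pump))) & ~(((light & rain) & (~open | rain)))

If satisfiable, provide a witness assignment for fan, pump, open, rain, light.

fan = True, pump = False, open = False, rain = False, light = True

  ~(((open | ~light) | (fan -> pump))) = True
    (open | ~light) | (fan -> pump) = False
      open | ~light = False
        ~light = False
      fan -> pump = False
  ~(((light & rain) & (~open | rain))) = True
    (light & rain) & (~open | rain) = False
      light & rain = False
      ~open | rain = True
        ~open = True
Both conjuncts True, so the formula holds.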